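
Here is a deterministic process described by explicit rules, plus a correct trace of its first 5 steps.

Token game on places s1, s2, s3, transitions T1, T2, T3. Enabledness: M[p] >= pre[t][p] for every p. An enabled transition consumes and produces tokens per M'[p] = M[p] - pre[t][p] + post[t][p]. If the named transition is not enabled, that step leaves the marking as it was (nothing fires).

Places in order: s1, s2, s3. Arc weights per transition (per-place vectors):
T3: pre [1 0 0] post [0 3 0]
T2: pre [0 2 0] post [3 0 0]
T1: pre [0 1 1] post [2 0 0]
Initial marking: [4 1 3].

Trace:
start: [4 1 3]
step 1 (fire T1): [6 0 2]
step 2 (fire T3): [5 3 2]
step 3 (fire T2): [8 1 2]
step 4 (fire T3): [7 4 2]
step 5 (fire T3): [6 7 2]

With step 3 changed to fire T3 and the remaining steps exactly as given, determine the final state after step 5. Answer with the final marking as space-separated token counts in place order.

(re-executing from step 3 with the substitution; state before step 3: [5 3 2])
step 3 (fire T3): [4 6 2]
step 4 (fire T3): [3 9 2]
step 5 (fire T3): [2 12 2]

2 12 2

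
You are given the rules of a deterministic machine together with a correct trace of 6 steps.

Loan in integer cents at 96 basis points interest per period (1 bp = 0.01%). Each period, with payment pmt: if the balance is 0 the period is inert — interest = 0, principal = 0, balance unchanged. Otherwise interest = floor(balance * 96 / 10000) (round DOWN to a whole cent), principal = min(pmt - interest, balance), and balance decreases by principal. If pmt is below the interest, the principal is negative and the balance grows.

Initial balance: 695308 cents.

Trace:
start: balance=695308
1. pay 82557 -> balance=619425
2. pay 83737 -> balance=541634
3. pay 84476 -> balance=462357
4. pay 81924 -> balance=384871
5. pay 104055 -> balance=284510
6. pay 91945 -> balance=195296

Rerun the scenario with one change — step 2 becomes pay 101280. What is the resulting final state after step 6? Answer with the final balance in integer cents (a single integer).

(re-executing from step 2 with the substitution; state before step 2: balance=619425)
2. pay 101280 -> balance=524091
3. pay 84476 -> balance=444646
4. pay 81924 -> balance=366990
5. pay 104055 -> balance=266458
6. pay 91945 -> balance=177070

177070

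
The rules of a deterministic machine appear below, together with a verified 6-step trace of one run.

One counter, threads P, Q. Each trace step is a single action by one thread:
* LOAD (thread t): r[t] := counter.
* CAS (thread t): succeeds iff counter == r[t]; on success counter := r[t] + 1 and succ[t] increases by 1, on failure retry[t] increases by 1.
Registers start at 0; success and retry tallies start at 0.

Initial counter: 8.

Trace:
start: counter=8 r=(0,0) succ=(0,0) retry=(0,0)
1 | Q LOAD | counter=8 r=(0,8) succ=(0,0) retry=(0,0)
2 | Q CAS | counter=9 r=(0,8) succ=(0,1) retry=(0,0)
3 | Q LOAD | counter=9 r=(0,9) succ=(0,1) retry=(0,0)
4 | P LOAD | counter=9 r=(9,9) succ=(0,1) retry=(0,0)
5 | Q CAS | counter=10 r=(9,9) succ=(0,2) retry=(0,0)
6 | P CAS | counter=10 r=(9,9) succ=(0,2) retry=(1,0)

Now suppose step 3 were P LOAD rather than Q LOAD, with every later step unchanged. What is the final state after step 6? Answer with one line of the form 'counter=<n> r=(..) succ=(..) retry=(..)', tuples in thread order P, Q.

(re-executing from step 3 with the substitution; state before step 3: counter=9 r=(0,8) succ=(0,1) retry=(0,0))
3 | P LOAD | counter=9 r=(9,8) succ=(0,1) retry=(0,0)
4 | P LOAD | counter=9 r=(9,8) succ=(0,1) retry=(0,0)
5 | Q CAS | counter=9 r=(9,8) succ=(0,1) retry=(0,1)
6 | P CAS | counter=10 r=(9,8) succ=(1,1) retry=(0,1)

counter=10 r=(9,8) succ=(1,1) retry=(0,1)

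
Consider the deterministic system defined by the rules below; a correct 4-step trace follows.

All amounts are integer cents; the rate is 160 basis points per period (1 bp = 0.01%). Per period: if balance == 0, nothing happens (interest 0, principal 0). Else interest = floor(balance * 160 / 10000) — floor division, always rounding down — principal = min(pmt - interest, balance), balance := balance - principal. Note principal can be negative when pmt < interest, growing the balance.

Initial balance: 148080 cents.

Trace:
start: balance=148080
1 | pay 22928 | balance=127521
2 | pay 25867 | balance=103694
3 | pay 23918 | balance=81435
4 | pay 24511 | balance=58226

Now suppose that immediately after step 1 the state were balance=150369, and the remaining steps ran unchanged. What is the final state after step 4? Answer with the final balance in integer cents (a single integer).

82188

state after step 1 := balance=150369
2 | pay 25867 | balance=126907
3 | pay 23918 | balance=105019
4 | pay 24511 | balance=82188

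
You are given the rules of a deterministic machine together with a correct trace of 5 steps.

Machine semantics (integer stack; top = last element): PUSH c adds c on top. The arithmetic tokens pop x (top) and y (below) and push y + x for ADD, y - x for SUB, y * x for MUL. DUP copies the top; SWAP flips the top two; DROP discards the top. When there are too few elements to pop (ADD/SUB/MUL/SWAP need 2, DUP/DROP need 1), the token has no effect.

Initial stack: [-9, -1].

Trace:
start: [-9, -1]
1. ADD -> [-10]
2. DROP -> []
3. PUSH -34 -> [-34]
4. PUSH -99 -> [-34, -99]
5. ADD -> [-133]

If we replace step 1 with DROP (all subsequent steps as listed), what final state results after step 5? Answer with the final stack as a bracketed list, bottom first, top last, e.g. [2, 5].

(re-executing from step 1 with the substitution; state before step 1: [-9, -1])
1. DROP -> [-9]
2. DROP -> []
3. PUSH -34 -> [-34]
4. PUSH -99 -> [-34, -99]
5. ADD -> [-133]

[-133]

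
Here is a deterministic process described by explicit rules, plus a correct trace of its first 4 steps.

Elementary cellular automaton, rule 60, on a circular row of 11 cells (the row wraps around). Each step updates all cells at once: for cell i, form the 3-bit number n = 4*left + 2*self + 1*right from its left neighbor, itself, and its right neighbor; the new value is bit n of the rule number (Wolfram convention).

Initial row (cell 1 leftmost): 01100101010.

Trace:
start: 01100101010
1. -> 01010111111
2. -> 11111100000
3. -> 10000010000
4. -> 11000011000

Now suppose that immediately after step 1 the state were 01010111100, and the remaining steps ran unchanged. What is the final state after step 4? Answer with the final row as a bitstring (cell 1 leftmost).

state after step 1 := 01010111100
2. -> 01111100010
3. -> 01000010011
4. -> 11100011010

11100011010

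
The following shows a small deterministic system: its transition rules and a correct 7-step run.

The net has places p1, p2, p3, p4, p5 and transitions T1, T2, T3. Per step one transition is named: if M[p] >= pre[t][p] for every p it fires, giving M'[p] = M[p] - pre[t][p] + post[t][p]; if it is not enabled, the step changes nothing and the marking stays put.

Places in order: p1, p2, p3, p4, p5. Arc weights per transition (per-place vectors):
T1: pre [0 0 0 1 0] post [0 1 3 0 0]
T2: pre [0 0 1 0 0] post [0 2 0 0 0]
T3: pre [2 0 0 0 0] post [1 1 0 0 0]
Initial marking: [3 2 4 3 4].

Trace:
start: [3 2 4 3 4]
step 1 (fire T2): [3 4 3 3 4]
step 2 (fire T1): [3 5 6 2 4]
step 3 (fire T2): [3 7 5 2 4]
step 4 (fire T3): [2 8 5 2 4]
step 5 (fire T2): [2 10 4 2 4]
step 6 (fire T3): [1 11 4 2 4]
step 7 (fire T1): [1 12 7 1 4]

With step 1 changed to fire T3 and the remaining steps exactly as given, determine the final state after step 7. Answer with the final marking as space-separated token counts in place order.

1 10 8 1 4

(re-executing from step 1 with the substitution; state before step 1: [3 2 4 3 4])
step 1 (fire T3): [2 3 4 3 4]
step 2 (fire T1): [2 4 7 2 4]
step 3 (fire T2): [2 6 6 2 4]
step 4 (fire T3): [1 7 6 2 4]
step 5 (fire T2): [1 9 5 2 4]
step 6 (fire T3): [1 9 5 2 4]
step 7 (fire T1): [1 10 8 1 4]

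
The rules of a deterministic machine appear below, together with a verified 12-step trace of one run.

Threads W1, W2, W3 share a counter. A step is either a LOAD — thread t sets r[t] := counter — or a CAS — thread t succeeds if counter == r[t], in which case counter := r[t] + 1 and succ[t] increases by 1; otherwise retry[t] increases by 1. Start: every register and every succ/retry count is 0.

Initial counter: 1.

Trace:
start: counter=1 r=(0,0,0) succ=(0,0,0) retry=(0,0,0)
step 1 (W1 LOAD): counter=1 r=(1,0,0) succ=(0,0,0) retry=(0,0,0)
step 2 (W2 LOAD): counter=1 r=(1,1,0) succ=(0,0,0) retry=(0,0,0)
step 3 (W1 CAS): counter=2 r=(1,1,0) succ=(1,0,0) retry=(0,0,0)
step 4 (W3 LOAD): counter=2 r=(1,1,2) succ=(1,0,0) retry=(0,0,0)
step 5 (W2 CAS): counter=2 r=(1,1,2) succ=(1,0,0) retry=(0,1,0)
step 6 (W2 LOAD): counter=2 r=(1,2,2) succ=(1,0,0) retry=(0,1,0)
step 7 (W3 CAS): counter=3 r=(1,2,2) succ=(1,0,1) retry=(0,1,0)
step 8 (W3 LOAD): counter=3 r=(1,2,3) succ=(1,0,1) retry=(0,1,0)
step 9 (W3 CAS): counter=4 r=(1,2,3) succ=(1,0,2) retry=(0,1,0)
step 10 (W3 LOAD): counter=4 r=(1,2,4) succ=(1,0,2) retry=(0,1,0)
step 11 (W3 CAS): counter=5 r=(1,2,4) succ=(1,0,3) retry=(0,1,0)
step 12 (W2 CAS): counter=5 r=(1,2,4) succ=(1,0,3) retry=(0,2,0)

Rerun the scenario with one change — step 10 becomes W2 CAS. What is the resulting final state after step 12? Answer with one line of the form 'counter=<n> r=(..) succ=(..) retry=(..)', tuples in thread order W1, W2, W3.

counter=4 r=(1,2,3) succ=(1,0,2) retry=(0,3,1)

(re-executing from step 10 with the substitution; state before step 10: counter=4 r=(1,2,3) succ=(1,0,2) retry=(0,1,0))
step 10 (W2 CAS): counter=4 r=(1,2,3) succ=(1,0,2) retry=(0,2,0)
step 11 (W3 CAS): counter=4 r=(1,2,3) succ=(1,0,2) retry=(0,2,1)
step 12 (W2 CAS): counter=4 r=(1,2,3) succ=(1,0,2) retry=(0,3,1)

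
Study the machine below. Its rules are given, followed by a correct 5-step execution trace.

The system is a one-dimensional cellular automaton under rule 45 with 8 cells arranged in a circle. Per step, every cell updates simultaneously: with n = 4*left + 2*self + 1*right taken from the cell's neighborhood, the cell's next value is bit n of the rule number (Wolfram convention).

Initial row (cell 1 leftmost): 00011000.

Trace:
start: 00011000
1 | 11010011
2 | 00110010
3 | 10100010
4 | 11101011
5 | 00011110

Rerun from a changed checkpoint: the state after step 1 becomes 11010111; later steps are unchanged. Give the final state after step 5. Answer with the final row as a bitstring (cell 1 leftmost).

11011011

state after step 1 := 11010111
2 | 00111100
3 | 10100001
4 | 01101101
5 | 11011011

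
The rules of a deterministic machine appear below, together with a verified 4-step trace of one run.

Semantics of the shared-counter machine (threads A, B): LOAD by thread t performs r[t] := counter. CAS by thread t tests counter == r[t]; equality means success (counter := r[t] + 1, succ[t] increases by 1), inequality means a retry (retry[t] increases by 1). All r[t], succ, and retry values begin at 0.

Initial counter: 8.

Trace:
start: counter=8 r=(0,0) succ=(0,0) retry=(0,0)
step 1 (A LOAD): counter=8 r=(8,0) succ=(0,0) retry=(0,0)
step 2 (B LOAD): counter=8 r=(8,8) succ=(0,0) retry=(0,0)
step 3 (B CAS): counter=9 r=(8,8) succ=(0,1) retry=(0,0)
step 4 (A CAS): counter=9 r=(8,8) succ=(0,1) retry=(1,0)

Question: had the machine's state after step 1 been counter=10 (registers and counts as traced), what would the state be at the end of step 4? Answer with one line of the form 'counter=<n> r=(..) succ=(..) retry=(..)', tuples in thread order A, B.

counter=11 r=(8,10) succ=(0,1) retry=(1,0)

state after step 1 := counter=10 r=(8,0) succ=(0,0) retry=(0,0)
step 2 (B LOAD): counter=10 r=(8,10) succ=(0,0) retry=(0,0)
step 3 (B CAS): counter=11 r=(8,10) succ=(0,1) retry=(0,0)
step 4 (A CAS): counter=11 r=(8,10) succ=(0,1) retry=(1,0)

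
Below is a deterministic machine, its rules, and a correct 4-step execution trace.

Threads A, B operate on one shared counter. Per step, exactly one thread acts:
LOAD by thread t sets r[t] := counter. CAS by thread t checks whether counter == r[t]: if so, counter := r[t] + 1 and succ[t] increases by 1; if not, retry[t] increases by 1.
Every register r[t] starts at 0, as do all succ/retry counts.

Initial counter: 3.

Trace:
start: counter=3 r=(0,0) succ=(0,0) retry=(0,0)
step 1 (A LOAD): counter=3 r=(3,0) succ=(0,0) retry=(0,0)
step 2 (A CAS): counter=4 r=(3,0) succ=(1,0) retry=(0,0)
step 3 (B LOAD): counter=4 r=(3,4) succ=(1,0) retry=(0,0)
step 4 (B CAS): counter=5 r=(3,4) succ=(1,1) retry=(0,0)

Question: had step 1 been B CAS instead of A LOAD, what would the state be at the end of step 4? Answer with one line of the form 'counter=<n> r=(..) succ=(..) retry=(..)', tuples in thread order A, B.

(re-executing from step 1 with the substitution; state before step 1: counter=3 r=(0,0) succ=(0,0) retry=(0,0))
step 1 (B CAS): counter=3 r=(0,0) succ=(0,0) retry=(0,1)
step 2 (A CAS): counter=3 r=(0,0) succ=(0,0) retry=(1,1)
step 3 (B LOAD): counter=3 r=(0,3) succ=(0,0) retry=(1,1)
step 4 (B CAS): counter=4 r=(0,3) succ=(0,1) retry=(1,1)

counter=4 r=(0,3) succ=(0,1) retry=(1,1)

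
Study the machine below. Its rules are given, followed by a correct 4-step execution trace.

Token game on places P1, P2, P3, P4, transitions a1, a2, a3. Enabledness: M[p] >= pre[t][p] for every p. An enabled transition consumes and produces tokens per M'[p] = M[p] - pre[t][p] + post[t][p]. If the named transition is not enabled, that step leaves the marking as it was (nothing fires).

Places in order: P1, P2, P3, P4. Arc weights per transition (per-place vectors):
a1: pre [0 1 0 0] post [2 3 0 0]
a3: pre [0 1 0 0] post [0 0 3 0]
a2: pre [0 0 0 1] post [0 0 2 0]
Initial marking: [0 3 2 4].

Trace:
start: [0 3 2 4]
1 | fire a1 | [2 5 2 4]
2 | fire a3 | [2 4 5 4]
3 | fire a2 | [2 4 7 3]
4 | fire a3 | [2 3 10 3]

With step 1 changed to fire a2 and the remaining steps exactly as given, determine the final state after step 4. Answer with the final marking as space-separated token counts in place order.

(re-executing from step 1 with the substitution; state before step 1: [0 3 2 4])
1 | fire a2 | [0 3 4 3]
2 | fire a3 | [0 2 7 3]
3 | fire a2 | [0 2 9 2]
4 | fire a3 | [0 1 12 2]

0 1 12 2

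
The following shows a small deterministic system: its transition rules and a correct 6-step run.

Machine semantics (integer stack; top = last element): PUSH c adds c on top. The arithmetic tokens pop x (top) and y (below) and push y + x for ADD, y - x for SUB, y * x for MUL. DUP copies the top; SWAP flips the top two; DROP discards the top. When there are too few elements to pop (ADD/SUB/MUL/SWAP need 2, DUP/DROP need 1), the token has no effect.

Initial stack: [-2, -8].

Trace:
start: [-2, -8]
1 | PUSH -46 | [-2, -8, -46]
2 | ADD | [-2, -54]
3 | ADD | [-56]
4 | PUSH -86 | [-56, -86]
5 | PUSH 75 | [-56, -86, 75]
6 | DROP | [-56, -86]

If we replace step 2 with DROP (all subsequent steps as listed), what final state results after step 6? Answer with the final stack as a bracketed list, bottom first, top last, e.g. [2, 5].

(re-executing from step 2 with the substitution; state before step 2: [-2, -8, -46])
2 | DROP | [-2, -8]
3 | ADD | [-10]
4 | PUSH -86 | [-10, -86]
5 | PUSH 75 | [-10, -86, 75]
6 | DROP | [-10, -86]

[-10, -86]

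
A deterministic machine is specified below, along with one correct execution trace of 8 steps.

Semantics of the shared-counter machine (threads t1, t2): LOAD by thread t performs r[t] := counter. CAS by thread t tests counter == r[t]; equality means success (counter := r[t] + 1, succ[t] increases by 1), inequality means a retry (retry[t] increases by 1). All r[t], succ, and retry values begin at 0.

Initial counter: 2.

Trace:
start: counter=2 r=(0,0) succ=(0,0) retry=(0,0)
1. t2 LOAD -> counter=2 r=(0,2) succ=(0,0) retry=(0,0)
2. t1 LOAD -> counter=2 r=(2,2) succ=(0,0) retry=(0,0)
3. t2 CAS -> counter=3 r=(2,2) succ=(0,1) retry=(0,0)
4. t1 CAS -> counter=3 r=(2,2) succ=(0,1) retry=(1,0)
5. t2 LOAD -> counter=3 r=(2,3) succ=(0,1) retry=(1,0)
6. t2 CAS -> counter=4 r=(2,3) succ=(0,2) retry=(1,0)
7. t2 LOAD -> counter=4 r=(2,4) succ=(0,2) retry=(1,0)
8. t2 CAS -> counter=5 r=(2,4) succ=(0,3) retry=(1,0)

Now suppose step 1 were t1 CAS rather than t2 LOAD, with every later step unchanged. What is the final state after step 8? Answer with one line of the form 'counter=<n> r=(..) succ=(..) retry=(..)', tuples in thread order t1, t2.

counter=5 r=(2,4) succ=(1,2) retry=(1,1)

(re-executing from step 1 with the substitution; state before step 1: counter=2 r=(0,0) succ=(0,0) retry=(0,0))
1. t1 CAS -> counter=2 r=(0,0) succ=(0,0) retry=(1,0)
2. t1 LOAD -> counter=2 r=(2,0) succ=(0,0) retry=(1,0)
3. t2 CAS -> counter=2 r=(2,0) succ=(0,0) retry=(1,1)
4. t1 CAS -> counter=3 r=(2,0) succ=(1,0) retry=(1,1)
5. t2 LOAD -> counter=3 r=(2,3) succ=(1,0) retry=(1,1)
6. t2 CAS -> counter=4 r=(2,3) succ=(1,1) retry=(1,1)
7. t2 LOAD -> counter=4 r=(2,4) succ=(1,1) retry=(1,1)
8. t2 CAS -> counter=5 r=(2,4) succ=(1,2) retry=(1,1)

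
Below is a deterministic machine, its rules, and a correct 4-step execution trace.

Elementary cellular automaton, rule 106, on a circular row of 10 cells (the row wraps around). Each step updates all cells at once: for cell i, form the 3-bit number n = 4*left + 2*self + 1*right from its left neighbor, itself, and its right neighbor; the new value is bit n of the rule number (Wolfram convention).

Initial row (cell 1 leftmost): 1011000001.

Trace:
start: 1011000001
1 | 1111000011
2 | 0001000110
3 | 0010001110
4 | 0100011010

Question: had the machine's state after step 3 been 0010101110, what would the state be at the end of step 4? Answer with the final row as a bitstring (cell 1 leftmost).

state after step 3 := 0010101110
4 | 0101011010

0101011010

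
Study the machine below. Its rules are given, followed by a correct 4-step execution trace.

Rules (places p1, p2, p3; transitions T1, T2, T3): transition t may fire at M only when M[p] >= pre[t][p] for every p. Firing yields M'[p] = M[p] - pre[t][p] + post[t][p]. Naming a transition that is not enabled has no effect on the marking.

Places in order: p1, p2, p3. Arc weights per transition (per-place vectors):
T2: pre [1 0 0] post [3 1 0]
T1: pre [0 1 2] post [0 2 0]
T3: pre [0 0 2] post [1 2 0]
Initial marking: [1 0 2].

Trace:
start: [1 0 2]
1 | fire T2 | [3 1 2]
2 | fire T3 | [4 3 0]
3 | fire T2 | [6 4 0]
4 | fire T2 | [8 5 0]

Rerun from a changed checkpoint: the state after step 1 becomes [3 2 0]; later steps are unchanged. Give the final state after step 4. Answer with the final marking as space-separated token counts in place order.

state after step 1 := [3 2 0]
2 | fire T3 | [3 2 0]
3 | fire T2 | [5 3 0]
4 | fire T2 | [7 4 0]

7 4 0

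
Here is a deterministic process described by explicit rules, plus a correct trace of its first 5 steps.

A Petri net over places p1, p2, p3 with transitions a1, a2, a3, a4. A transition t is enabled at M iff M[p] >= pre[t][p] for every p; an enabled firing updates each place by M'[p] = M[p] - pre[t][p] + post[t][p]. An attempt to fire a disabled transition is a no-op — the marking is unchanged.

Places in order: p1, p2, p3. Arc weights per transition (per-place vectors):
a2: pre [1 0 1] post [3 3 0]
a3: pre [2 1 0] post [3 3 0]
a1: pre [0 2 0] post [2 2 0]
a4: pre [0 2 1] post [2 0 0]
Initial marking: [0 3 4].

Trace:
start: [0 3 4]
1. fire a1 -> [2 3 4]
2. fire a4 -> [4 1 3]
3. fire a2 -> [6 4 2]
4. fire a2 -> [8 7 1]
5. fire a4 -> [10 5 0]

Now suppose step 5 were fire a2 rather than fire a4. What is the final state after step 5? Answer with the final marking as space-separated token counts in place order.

(re-executing from step 5 with the substitution; state before step 5: [8 7 1])
5. fire a2 -> [10 10 0]

10 10 0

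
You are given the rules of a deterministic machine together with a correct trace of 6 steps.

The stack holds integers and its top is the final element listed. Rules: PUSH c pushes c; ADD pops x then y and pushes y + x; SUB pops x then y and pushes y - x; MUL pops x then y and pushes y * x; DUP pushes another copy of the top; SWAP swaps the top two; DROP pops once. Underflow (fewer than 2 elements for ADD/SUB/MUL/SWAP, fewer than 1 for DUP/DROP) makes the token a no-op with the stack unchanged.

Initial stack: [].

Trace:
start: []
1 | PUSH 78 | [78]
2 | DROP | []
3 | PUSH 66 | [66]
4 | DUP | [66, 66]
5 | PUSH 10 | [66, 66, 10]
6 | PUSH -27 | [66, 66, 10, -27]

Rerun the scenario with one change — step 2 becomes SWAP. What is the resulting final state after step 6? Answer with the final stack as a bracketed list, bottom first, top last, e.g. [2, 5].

(re-executing from step 2 with the substitution; state before step 2: [78])
2 | SWAP | [78]
3 | PUSH 66 | [78, 66]
4 | DUP | [78, 66, 66]
5 | PUSH 10 | [78, 66, 66, 10]
6 | PUSH -27 | [78, 66, 66, 10, -27]

[78, 66, 66, 10, -27]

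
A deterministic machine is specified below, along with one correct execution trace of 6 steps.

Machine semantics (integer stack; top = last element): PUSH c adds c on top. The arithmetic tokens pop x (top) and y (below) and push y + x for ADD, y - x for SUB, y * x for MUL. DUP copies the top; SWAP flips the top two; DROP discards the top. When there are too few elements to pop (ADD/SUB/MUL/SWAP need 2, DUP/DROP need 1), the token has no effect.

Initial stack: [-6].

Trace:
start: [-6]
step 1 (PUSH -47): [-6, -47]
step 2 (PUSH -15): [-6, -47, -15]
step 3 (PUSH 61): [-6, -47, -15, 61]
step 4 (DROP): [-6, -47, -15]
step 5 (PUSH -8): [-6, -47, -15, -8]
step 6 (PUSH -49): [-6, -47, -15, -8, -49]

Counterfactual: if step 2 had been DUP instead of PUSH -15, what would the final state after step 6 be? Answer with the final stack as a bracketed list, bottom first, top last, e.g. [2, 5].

(re-executing from step 2 with the substitution; state before step 2: [-6, -47])
step 2 (DUP): [-6, -47, -47]
step 3 (PUSH 61): [-6, -47, -47, 61]
step 4 (DROP): [-6, -47, -47]
step 5 (PUSH -8): [-6, -47, -47, -8]
step 6 (PUSH -49): [-6, -47, -47, -8, -49]

[-6, -47, -47, -8, -49]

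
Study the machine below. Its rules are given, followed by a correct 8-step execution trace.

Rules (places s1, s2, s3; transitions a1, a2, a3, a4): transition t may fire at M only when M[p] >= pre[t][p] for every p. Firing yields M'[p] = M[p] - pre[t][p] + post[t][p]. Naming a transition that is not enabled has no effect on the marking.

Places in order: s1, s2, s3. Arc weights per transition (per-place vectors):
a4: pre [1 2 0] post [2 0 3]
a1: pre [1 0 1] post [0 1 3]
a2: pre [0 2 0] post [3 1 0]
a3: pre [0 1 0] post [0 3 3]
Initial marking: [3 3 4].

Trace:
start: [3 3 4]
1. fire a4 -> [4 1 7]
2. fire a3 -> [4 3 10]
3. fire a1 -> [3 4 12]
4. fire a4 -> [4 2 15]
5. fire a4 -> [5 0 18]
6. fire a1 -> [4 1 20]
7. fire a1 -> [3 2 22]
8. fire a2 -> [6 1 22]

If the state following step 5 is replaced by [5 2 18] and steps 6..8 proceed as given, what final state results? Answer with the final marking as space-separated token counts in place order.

6 3 22

state after step 5 := [5 2 18]
6. fire a1 -> [4 3 20]
7. fire a1 -> [3 4 22]
8. fire a2 -> [6 3 22]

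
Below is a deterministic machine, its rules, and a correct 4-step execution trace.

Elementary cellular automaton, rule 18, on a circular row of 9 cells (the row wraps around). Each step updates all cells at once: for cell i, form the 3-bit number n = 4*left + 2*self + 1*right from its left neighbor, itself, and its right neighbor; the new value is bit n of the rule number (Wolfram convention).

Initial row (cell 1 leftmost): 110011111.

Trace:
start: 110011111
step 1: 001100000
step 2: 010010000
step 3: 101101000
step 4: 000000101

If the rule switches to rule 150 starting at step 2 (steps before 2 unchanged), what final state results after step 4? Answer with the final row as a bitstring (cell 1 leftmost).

011110101

(re-executing steps 2..4 under rule 150; state before step 2: 001100000)
step 2: 010010000
step 3: 111111000
step 4: 011110101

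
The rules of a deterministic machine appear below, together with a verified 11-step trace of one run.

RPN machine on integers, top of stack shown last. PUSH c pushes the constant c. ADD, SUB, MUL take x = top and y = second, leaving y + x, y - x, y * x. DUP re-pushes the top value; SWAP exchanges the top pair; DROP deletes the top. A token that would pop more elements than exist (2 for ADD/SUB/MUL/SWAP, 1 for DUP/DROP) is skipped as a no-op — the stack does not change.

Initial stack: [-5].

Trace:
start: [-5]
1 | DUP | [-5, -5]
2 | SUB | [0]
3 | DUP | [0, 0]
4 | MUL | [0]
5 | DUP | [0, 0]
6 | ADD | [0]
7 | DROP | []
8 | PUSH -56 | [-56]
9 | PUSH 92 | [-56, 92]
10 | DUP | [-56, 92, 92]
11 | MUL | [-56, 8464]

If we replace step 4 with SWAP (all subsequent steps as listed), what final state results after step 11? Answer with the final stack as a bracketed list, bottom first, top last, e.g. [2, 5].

(re-executing from step 4 with the substitution; state before step 4: [0, 0])
4 | SWAP | [0, 0]
5 | DUP | [0, 0, 0]
6 | ADD | [0, 0]
7 | DROP | [0]
8 | PUSH -56 | [0, -56]
9 | PUSH 92 | [0, -56, 92]
10 | DUP | [0, -56, 92, 92]
11 | MUL | [0, -56, 8464]

[0, -56, 8464]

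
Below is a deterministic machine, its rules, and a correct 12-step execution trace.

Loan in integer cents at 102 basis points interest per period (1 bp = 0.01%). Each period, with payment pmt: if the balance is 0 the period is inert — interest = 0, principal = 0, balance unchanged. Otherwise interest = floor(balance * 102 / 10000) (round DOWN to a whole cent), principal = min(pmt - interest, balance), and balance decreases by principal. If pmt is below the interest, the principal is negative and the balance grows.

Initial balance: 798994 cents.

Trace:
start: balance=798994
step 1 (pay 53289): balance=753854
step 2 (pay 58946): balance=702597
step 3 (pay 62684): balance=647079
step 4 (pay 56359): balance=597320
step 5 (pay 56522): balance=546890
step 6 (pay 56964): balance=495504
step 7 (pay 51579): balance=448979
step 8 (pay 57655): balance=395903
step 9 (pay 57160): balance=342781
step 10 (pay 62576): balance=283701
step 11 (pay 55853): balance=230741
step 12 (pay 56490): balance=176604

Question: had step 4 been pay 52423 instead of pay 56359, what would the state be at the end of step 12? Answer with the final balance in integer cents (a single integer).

(re-executing from step 4 with the substitution; state before step 4: balance=647079)
step 4 (pay 52423): balance=601256
step 5 (pay 56522): balance=550866
step 6 (pay 56964): balance=499520
step 7 (pay 51579): balance=453036
step 8 (pay 57655): balance=400001
step 9 (pay 57160): balance=346921
step 10 (pay 62576): balance=287883
step 11 (pay 55853): balance=234966
step 12 (pay 56490): balance=180872

180872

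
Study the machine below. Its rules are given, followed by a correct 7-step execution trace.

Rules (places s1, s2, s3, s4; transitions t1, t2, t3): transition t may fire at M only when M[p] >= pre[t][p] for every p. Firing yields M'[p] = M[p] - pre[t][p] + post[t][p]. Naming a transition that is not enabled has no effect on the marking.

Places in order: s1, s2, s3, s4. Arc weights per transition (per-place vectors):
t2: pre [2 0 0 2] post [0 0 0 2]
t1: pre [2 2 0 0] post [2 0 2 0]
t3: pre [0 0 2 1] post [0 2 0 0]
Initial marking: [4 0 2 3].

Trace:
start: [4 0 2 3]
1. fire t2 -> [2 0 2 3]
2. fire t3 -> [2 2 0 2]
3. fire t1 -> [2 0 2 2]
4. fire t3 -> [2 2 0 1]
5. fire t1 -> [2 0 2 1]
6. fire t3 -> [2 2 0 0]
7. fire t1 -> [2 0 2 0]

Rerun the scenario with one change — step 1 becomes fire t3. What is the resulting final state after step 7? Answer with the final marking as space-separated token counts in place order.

4 0 2 0

(re-executing from step 1 with the substitution; state before step 1: [4 0 2 3])
1. fire t3 -> [4 2 0 2]
2. fire t3 -> [4 2 0 2]
3. fire t1 -> [4 0 2 2]
4. fire t3 -> [4 2 0 1]
5. fire t1 -> [4 0 2 1]
6. fire t3 -> [4 2 0 0]
7. fire t1 -> [4 0 2 0]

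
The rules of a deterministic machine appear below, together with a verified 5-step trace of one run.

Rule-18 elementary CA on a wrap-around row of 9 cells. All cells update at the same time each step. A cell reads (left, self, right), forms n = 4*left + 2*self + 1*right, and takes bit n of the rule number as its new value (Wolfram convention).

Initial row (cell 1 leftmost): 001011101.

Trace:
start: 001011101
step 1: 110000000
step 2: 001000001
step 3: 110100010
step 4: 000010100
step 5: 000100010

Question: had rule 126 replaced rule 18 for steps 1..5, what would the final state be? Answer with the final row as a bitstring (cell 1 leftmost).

(re-executing steps 1..5 under rule 126; state before step 1: 001011101)
step 1: 111110111
step 2: 000011100
step 3: 000110110
step 4: 001111111
step 5: 111000001

111000001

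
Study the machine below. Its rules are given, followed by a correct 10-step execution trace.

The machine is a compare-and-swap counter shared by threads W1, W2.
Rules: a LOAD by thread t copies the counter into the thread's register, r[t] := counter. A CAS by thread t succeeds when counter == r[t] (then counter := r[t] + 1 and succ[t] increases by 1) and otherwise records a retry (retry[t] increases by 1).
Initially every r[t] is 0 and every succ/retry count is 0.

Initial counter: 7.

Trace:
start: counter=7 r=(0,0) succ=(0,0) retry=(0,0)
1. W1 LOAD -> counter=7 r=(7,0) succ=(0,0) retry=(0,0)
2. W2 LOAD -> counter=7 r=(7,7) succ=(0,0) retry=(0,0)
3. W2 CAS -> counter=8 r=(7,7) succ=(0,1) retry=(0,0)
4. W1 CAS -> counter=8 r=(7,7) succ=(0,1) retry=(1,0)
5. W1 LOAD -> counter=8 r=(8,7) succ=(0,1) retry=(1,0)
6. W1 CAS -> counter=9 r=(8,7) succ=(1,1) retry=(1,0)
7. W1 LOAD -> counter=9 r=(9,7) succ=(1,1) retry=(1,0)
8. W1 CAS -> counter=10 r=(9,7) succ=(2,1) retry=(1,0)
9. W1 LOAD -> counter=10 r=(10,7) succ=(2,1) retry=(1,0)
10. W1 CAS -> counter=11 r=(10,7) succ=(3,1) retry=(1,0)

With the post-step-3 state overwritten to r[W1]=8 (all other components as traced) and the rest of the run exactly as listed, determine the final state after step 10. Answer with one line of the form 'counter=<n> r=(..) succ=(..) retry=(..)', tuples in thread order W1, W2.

counter=12 r=(11,7) succ=(4,1) retry=(0,0)

state after step 3 := counter=8 r=(8,7) succ=(0,1) retry=(0,0)
4. W1 CAS -> counter=9 r=(8,7) succ=(1,1) retry=(0,0)
5. W1 LOAD -> counter=9 r=(9,7) succ=(1,1) retry=(0,0)
6. W1 CAS -> counter=10 r=(9,7) succ=(2,1) retry=(0,0)
7. W1 LOAD -> counter=10 r=(10,7) succ=(2,1) retry=(0,0)
8. W1 CAS -> counter=11 r=(10,7) succ=(3,1) retry=(0,0)
9. W1 LOAD -> counter=11 r=(11,7) succ=(3,1) retry=(0,0)
10. W1 CAS -> counter=12 r=(11,7) succ=(4,1) retry=(0,0)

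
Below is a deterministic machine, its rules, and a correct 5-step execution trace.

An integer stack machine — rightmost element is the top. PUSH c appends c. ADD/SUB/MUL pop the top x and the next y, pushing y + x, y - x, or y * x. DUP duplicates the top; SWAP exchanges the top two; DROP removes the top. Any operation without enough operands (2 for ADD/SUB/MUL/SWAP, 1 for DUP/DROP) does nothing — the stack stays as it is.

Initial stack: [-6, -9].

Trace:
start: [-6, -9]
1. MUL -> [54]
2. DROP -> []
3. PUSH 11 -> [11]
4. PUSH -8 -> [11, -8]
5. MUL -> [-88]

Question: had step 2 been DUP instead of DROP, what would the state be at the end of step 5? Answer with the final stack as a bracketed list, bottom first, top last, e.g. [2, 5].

(re-executing from step 2 with the substitution; state before step 2: [54])
2. DUP -> [54, 54]
3. PUSH 11 -> [54, 54, 11]
4. PUSH -8 -> [54, 54, 11, -8]
5. MUL -> [54, 54, -88]

[54, 54, -88]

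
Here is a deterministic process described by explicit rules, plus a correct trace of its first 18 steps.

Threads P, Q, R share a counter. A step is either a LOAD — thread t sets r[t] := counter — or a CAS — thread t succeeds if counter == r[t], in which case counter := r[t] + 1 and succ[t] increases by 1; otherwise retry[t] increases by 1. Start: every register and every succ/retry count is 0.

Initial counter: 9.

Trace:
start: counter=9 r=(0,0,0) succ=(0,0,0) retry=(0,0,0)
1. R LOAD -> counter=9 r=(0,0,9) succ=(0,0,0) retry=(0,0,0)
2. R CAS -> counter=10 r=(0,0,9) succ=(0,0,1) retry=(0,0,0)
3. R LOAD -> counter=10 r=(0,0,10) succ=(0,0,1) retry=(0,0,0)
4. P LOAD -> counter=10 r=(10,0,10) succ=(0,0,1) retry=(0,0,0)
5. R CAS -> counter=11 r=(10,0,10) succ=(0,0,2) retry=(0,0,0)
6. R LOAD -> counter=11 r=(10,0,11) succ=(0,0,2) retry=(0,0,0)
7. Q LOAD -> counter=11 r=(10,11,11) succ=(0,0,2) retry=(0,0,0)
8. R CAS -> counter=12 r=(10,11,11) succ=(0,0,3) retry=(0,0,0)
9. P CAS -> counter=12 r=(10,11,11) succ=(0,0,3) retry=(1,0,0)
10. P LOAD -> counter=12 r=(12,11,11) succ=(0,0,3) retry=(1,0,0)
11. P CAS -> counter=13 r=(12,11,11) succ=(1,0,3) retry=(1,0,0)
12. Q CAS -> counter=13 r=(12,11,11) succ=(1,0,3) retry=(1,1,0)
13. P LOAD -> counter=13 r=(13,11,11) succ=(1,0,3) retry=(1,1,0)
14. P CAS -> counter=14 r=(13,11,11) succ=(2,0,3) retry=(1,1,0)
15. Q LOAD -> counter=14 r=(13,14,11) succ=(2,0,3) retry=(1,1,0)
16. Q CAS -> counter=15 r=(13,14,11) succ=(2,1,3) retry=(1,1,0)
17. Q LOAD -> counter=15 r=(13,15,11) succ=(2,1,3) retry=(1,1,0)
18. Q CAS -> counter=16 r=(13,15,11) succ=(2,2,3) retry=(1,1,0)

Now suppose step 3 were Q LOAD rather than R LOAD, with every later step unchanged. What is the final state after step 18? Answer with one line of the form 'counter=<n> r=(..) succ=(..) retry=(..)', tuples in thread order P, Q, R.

(re-executing from step 3 with the substitution; state before step 3: counter=10 r=(0,0,9) succ=(0,0,1) retry=(0,0,0))
3. Q LOAD -> counter=10 r=(0,10,9) succ=(0,0,1) retry=(0,0,0)
4. P LOAD -> counter=10 r=(10,10,9) succ=(0,0,1) retry=(0,0,0)
5. R CAS -> counter=10 r=(10,10,9) succ=(0,0,1) retry=(0,0,1)
6. R LOAD -> counter=10 r=(10,10,10) succ=(0,0,1) retry=(0,0,1)
7. Q LOAD -> counter=10 r=(10,10,10) succ=(0,0,1) retry=(0,0,1)
8. R CAS -> counter=11 r=(10,10,10) succ=(0,0,2) retry=(0,0,1)
9. P CAS -> counter=11 r=(10,10,10) succ=(0,0,2) retry=(1,0,1)
10. P LOAD -> counter=11 r=(11,10,10) succ=(0,0,2) retry=(1,0,1)
11. P CAS -> counter=12 r=(11,10,10) succ=(1,0,2) retry=(1,0,1)
12. Q CAS -> counter=12 r=(11,10,10) succ=(1,0,2) retry=(1,1,1)
13. P LOAD -> counter=12 r=(12,10,10) succ=(1,0,2) retry=(1,1,1)
14. P CAS -> counter=13 r=(12,10,10) succ=(2,0,2) retry=(1,1,1)
15. Q LOAD -> counter=13 r=(12,13,10) succ=(2,0,2) retry=(1,1,1)
16. Q CAS -> counter=14 r=(12,13,10) succ=(2,1,2) retry=(1,1,1)
17. Q LOAD -> counter=14 r=(12,14,10) succ=(2,1,2) retry=(1,1,1)
18. Q CAS -> counter=15 r=(12,14,10) succ=(2,2,2) retry=(1,1,1)

counter=15 r=(12,14,10) succ=(2,2,2) retry=(1,1,1)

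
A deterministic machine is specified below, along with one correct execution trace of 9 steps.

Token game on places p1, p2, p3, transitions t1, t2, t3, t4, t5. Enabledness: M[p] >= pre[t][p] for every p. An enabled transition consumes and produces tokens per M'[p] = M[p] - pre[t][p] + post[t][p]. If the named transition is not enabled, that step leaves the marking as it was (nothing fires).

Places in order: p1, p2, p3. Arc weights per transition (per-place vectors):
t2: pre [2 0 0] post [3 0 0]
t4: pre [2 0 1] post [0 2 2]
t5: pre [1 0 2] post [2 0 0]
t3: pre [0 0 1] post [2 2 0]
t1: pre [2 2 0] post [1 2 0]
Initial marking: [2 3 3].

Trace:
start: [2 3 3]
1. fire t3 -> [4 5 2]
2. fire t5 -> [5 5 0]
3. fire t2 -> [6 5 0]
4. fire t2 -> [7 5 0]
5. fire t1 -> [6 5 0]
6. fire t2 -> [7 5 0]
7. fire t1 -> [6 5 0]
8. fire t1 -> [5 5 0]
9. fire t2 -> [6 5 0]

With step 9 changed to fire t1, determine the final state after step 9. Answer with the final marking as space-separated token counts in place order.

4 5 0

(re-executing from step 9 with the substitution; state before step 9: [5 5 0])
9. fire t1 -> [4 5 0]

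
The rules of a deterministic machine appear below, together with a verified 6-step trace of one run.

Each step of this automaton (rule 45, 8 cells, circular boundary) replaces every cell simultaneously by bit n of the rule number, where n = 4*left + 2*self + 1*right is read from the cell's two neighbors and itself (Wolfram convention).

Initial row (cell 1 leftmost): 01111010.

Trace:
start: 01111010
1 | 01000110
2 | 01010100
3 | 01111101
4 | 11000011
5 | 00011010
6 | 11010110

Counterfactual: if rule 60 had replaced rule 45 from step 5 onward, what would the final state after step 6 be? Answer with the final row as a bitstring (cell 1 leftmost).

(re-executing steps 5..6 under rule 60; state before step 5: 11000011)
5 | 00100010
6 | 00110011

00110011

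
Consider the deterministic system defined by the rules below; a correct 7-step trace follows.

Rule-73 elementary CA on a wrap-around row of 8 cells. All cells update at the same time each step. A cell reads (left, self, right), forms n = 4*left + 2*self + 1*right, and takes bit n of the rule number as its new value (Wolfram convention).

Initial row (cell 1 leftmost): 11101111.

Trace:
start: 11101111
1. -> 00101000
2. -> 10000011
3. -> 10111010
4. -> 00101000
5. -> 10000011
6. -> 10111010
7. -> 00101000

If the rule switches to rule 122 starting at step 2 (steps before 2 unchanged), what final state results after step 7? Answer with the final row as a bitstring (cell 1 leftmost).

(re-executing steps 2..7 under rule 122; state before step 2: 00101000)
2. -> 01010100
3. -> 10101010
4. -> 01010101
5. -> 10101010
6. -> 01010101
7. -> 10101010

10101010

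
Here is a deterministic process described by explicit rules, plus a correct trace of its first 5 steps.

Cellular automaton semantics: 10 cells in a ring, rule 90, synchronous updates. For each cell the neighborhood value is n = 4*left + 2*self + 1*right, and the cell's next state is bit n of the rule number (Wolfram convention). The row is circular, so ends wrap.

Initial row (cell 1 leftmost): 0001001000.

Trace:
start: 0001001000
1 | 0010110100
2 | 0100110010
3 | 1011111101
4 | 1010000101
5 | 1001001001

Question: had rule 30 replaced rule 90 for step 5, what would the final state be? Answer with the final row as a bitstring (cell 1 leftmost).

(re-executing step 5 under rule 30; state before step 5: 1010000101)
5 | 0011001101

0011001101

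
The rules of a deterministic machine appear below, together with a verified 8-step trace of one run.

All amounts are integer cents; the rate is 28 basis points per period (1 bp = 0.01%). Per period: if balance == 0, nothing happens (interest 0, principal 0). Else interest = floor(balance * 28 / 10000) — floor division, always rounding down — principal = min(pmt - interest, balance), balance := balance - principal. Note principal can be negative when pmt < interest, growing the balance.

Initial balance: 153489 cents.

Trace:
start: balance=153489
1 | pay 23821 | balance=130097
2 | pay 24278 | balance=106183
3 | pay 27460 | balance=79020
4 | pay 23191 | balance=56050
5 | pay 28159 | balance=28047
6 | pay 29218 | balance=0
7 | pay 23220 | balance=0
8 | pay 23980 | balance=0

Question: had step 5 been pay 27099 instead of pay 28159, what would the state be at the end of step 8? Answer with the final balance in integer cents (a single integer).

(re-executing from step 5 with the substitution; state before step 5: balance=56050)
5 | pay 27099 | balance=29107
6 | pay 29218 | balance=0
7 | pay 23220 | balance=0
8 | pay 23980 | balance=0

0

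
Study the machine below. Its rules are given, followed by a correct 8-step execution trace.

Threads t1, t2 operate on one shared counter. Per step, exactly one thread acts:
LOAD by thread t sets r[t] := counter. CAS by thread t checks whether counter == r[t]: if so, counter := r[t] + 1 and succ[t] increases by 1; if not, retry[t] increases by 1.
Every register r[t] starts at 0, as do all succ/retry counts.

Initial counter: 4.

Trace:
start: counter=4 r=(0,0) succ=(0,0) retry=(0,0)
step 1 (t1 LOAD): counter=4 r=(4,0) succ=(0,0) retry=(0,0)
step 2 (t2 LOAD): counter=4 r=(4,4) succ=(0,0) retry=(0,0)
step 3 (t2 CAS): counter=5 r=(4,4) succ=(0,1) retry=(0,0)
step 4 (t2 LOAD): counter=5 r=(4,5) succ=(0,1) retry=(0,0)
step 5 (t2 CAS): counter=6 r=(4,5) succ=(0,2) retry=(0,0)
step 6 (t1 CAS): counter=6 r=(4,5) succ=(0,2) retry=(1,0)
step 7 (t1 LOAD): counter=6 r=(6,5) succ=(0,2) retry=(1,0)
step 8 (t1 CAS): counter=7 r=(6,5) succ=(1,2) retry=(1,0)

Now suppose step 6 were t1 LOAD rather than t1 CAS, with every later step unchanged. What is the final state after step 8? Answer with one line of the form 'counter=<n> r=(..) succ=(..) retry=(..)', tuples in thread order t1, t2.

(re-executing from step 6 with the substitution; state before step 6: counter=6 r=(4,5) succ=(0,2) retry=(0,0))
step 6 (t1 LOAD): counter=6 r=(6,5) succ=(0,2) retry=(0,0)
step 7 (t1 LOAD): counter=6 r=(6,5) succ=(0,2) retry=(0,0)
step 8 (t1 CAS): counter=7 r=(6,5) succ=(1,2) retry=(0,0)

counter=7 r=(6,5) succ=(1,2) retry=(0,0)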